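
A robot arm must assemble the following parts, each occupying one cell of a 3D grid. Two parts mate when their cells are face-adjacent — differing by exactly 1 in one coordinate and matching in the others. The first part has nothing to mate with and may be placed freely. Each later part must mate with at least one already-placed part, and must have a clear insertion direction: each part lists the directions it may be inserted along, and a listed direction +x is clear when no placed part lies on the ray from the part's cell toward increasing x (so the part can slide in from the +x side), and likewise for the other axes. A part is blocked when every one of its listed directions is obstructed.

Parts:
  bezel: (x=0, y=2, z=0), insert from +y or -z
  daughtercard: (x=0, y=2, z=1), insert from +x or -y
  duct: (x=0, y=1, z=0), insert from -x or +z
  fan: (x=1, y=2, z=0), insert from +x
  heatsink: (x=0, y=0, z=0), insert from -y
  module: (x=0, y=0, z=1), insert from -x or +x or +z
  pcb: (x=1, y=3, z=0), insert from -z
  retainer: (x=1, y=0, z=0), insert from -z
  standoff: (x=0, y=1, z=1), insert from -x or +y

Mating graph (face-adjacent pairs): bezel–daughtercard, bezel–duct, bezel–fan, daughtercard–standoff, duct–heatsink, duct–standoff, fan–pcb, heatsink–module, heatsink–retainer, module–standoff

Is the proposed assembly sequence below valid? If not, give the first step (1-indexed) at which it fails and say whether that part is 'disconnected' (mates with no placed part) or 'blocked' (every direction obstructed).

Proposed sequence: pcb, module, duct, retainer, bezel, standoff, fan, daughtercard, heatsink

1. pcb@(1, 3, 0) [-z clear] — {pcb}
2. module@(0, 0, 1) — no placed neighbour ⇒ disconnected

Invalid at step 2 (disconnected)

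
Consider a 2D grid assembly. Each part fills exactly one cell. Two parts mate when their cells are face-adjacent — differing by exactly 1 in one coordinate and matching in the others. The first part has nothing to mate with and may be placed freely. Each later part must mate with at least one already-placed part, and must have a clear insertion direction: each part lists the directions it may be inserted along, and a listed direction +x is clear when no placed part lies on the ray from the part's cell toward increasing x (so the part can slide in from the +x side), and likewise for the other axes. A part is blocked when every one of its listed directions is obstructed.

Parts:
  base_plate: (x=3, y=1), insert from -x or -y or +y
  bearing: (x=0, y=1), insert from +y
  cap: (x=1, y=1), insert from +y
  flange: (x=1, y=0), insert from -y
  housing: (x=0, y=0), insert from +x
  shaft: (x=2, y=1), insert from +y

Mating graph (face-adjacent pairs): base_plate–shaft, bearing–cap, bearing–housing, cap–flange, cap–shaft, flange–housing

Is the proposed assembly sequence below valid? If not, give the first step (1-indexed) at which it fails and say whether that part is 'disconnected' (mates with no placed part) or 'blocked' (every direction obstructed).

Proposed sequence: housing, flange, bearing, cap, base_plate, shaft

1. housing@(0, 0) [+x clear] — {housing}
2. flange@(1, 0) [-y clear] — {flange, housing}
3. bearing@(0, 1) [+y clear] — {bearing, flange, housing}
4. cap@(1, 1) [+y clear] — {bearing, cap, flange, housing}
5. base_plate@(3, 1) — no placed neighbour ⇒ disconnected

Invalid at step 5 (disconnected)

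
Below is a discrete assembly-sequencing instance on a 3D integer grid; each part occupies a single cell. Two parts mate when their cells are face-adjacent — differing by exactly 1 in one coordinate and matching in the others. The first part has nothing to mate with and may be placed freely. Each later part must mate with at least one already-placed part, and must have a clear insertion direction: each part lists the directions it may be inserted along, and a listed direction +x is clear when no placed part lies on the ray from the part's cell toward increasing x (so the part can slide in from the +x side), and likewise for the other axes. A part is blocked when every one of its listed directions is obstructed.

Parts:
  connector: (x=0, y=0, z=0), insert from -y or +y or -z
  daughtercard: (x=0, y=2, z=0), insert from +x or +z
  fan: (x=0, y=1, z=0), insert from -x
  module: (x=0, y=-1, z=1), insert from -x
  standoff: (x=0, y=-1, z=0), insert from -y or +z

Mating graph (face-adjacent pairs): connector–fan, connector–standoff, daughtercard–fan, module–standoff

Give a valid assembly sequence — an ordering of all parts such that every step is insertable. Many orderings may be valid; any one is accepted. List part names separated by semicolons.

1. connector@(0, 0, 0) [-y clear] — {connector}
2. fan@(0, 1, 0) [-x clear] — {connector, fan}
3. standoff@(0, -1, 0) [-y clear] — {connector, fan, standoff}
4. daughtercard@(0, 2, 0) [+x clear] — {connector, daughtercard, fan, standoff}
5. module@(0, -1, 1) [-x clear] — {connector, daughtercard, fan, module, standoff}

connector; fan; standoff; daughtercard; module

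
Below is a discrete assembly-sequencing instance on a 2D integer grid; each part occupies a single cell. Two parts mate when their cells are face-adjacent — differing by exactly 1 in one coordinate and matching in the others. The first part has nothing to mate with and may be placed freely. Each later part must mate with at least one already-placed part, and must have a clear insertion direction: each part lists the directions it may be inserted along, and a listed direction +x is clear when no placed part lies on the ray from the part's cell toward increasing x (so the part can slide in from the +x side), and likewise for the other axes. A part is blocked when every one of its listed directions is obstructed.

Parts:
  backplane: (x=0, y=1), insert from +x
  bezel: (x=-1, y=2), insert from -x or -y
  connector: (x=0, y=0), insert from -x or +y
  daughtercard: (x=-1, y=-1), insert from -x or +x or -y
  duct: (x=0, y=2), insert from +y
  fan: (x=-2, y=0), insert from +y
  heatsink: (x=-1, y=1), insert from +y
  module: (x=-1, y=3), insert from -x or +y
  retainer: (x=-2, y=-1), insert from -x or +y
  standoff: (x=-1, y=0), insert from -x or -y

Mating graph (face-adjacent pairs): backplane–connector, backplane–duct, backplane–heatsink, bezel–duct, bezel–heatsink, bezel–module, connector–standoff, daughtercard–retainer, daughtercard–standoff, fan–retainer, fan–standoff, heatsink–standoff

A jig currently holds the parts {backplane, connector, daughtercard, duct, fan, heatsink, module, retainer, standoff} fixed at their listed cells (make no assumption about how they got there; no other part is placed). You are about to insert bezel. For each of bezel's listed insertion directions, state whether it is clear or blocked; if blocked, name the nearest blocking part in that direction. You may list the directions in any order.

-x: ray from bezel(-1, 2) has no placed part ⇒ clear
-y: nearest on ray is heatsink@(-1, 1) ⇒ blocked

-x: clear; -y: blocked by heatsink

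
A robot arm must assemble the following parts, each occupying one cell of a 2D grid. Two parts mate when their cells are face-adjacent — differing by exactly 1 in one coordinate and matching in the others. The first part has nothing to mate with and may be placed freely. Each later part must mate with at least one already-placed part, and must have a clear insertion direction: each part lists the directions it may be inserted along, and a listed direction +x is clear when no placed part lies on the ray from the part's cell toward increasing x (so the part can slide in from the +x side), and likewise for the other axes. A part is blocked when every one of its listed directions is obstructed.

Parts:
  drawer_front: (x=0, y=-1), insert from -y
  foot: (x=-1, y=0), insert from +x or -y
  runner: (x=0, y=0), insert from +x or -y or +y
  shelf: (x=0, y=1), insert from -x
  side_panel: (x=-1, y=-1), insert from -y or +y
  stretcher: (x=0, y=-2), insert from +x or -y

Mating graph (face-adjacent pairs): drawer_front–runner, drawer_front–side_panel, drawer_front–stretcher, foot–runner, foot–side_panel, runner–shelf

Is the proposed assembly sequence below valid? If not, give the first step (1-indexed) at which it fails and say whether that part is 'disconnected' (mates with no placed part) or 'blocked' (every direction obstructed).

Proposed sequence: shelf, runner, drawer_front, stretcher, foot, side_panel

Valid

1. shelf@(0, 1) [-x clear] — {shelf}
2. runner@(0, 0) [+x clear] — {runner, shelf}
3. drawer_front@(0, -1) [-y clear] — {drawer_front, runner, shelf}
4. stretcher@(0, -2) [+x clear] — {drawer_front, runner, shelf, stretcher}
5. foot@(-1, 0) [-y clear] — {drawer_front, foot, runner, shelf, stretcher}
6. side_panel@(-1, -1) [-y clear] — {drawer_front, foot, runner, shelf, side_panel, stretcher}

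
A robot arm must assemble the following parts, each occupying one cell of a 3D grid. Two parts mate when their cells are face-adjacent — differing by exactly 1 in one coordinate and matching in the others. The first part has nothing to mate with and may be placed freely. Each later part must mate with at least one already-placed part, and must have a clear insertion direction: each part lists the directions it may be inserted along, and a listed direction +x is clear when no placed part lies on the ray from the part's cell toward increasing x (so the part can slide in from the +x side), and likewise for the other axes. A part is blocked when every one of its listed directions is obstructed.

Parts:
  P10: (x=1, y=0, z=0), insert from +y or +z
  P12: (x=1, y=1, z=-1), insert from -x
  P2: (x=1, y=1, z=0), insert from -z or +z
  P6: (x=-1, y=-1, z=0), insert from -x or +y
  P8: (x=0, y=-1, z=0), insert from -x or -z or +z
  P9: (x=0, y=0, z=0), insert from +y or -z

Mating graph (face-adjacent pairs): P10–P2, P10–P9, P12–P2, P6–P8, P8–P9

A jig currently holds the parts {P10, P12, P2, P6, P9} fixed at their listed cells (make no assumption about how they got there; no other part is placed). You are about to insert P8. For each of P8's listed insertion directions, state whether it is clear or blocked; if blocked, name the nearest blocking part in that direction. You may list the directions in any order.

+z: clear; -x: blocked by P6; -z: clear

-x: nearest on ray is P6@(-1, -1, 0) ⇒ blocked
-z: ray from P8(0, -1, 0) has no placed part ⇒ clear
+z: ray from P8(0, -1, 0) has no placed part ⇒ clear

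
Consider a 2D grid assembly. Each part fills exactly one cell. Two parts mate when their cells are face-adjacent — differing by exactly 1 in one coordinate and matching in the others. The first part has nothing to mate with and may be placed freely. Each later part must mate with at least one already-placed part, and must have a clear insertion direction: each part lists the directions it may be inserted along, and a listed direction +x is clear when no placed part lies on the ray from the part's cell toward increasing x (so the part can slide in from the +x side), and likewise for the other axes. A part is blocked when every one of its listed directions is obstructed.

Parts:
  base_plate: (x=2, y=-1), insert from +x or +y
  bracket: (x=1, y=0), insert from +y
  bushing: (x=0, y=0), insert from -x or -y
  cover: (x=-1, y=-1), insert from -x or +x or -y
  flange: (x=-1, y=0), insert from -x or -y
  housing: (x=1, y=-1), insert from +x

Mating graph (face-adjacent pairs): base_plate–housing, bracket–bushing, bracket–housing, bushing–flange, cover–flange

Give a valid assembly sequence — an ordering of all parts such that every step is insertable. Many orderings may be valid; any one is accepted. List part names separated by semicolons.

housing; bracket; bushing; base_plate; flange; cover

1. housing@(1, -1) [+x clear] — {housing}
2. bracket@(1, 0) [+y clear] — {bracket, housing}
3. bushing@(0, 0) [-x clear] — {bracket, bushing, housing}
4. base_plate@(2, -1) [+x clear] — {base_plate, bracket, bushing, housing}
5. flange@(-1, 0) [-x clear] — {base_plate, bracket, bushing, flange, housing}
6. cover@(-1, -1) [-x clear] — {base_plate, bracket, bushing, cover, flange, housing}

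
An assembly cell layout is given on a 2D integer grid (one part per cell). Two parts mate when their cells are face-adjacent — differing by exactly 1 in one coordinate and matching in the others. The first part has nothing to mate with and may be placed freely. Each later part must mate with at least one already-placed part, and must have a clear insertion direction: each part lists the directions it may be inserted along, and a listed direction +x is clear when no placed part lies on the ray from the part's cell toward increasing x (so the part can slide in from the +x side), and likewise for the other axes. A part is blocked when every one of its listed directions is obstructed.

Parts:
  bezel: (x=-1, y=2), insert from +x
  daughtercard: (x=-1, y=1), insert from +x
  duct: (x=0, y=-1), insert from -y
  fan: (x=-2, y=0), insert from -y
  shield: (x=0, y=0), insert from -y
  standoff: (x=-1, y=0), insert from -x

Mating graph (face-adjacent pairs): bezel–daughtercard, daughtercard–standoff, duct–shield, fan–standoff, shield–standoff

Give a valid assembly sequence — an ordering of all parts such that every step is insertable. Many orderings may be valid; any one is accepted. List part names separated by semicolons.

shield; standoff; fan; daughtercard; duct; bezel

1. shield@(0, 0) [-y clear] — {shield}
2. standoff@(-1, 0) [-x clear] — {shield, standoff}
3. fan@(-2, 0) [-y clear] — {fan, shield, standoff}
4. daughtercard@(-1, 1) [+x clear] — {daughtercard, fan, shield, standoff}
5. duct@(0, -1) [-y clear] — {daughtercard, duct, fan, shield, standoff}
6. bezel@(-1, 2) [+x clear] — {bezel, daughtercard, duct, fan, shield, standoff}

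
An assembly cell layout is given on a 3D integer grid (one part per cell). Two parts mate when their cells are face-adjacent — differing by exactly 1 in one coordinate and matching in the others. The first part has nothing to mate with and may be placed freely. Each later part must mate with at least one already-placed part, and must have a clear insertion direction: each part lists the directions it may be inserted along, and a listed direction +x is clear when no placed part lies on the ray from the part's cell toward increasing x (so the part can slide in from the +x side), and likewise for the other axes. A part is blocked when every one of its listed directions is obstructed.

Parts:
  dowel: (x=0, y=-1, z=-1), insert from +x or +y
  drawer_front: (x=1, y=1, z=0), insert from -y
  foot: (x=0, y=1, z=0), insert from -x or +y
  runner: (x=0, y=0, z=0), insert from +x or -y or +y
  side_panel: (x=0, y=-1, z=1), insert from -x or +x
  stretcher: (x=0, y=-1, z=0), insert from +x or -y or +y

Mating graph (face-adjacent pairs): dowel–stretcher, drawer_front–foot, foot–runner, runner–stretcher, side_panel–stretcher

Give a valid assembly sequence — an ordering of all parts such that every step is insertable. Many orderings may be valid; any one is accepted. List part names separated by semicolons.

side_panel; stretcher; runner; dowel; foot; drawer_front

1. side_panel@(0, -1, 1) [-x clear] — {side_panel}
2. stretcher@(0, -1, 0) [+x clear] — {side_panel, stretcher}
3. runner@(0, 0, 0) [+x clear] — {runner, side_panel, stretcher}
4. dowel@(0, -1, -1) [+x clear] — {dowel, runner, side_panel, stretcher}
5. foot@(0, 1, 0) [-x clear] — {dowel, foot, runner, side_panel, stretcher}
6. drawer_front@(1, 1, 0) [-y clear] — {dowel, drawer_front, foot, runner, side_panel, stretcher}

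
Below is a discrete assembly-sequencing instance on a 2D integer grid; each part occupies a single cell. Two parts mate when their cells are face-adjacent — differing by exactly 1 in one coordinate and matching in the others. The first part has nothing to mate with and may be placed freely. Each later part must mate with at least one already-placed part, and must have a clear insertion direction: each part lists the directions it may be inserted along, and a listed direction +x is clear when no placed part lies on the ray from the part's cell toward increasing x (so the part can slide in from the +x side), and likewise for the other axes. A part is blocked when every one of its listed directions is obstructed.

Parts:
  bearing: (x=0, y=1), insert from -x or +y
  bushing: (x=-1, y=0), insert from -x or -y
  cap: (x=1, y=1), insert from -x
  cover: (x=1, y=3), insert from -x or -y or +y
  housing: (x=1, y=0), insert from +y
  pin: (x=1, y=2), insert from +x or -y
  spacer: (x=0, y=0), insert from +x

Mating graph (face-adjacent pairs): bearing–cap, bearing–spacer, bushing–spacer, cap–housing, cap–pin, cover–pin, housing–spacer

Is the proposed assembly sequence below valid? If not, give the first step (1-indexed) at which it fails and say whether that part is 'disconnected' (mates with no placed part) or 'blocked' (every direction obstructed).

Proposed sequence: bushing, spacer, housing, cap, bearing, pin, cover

1. bushing@(-1, 0) [-x clear] — {bushing}
2. spacer@(0, 0) [+x clear] — {bushing, spacer}
3. housing@(1, 0) [+y clear] — {bushing, housing, spacer}
4. cap@(1, 1) [-x clear] — {bushing, cap, housing, spacer}
5. bearing@(0, 1) [-x clear] — {bearing, bushing, cap, housing, spacer}
6. pin@(1, 2) [+x clear] — {bearing, bushing, cap, housing, pin, spacer}
7. cover@(1, 3) [-x clear] — {bearing, bushing, cap, cover, housing, pin, spacer}

Valid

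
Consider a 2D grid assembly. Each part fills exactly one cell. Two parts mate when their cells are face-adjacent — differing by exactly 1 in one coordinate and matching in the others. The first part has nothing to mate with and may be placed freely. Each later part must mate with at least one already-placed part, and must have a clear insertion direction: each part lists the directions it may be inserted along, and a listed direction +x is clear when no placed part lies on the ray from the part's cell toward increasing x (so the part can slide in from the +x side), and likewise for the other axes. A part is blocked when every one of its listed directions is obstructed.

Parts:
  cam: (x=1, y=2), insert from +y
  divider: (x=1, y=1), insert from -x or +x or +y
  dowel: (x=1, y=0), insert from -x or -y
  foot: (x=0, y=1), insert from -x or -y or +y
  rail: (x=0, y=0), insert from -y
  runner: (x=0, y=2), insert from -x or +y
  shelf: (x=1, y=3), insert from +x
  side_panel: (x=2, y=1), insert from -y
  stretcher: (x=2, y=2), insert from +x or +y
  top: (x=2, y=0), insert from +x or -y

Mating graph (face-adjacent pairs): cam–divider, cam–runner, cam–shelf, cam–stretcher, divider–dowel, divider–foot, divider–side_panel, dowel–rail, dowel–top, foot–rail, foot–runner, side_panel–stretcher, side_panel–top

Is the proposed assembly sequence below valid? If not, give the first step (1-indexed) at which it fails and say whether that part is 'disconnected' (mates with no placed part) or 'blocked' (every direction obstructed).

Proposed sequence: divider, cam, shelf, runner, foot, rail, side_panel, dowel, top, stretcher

1. divider@(1, 1) [-x clear] — {divider}
2. cam@(1, 2) [+y clear] — {cam, divider}
3. shelf@(1, 3) [+x clear] — {cam, divider, shelf}
4. runner@(0, 2) [-x clear] — {cam, divider, runner, shelf}
5. foot@(0, 1) [-x clear] — {cam, divider, foot, runner, shelf}
6. rail@(0, 0) [-y clear] — {cam, divider, foot, rail, runner, shelf}
7. side_panel@(2, 1) [-y clear] — {cam, divider, foot, rail, runner, shelf, side_panel}
8. dowel@(1, 0) [-y clear] — {cam, divider, dowel, foot, rail, runner, shelf, side_panel}
9. top@(2, 0) [+x clear] — {cam, divider, dowel, foot, rail, runner, shelf, side_panel, top}
10. stretcher@(2, 2) [+x clear] — {cam, divider, dowel, foot, rail, runner, shelf, side_panel, stretcher, top}

Valid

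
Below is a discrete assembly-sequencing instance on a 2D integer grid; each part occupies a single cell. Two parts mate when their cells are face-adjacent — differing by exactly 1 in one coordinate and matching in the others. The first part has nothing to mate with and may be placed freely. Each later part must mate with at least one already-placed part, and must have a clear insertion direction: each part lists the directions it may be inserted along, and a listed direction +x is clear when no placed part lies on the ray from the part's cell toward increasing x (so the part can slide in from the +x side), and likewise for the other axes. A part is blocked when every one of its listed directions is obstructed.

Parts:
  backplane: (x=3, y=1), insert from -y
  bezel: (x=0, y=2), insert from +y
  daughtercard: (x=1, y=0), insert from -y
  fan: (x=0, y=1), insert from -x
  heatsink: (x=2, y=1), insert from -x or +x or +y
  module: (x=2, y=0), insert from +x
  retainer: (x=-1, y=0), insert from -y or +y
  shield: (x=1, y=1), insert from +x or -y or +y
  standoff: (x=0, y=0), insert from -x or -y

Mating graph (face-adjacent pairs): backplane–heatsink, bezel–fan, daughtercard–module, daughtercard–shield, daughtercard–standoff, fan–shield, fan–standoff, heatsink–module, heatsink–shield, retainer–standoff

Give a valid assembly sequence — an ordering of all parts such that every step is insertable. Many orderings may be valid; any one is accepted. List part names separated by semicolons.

backplane; heatsink; module; daughtercard; shield; fan; bezel; standoff; retainer

1. backplane@(3, 1) [-y clear] — {backplane}
2. heatsink@(2, 1) [-x clear] — {backplane, heatsink}
3. module@(2, 0) [+x clear] — {backplane, heatsink, module}
4. daughtercard@(1, 0) [-y clear] — {backplane, daughtercard, heatsink, module}
5. shield@(1, 1) [+y clear] — {backplane, daughtercard, heatsink, module, shield}
6. fan@(0, 1) [-x clear] — {backplane, daughtercard, fan, heatsink, module, shield}
7. bezel@(0, 2) [+y clear] — {backplane, bezel, daughtercard, fan, heatsink, module, shield}
8. standoff@(0, 0) [-x clear] — {backplane, bezel, daughtercard, fan, heatsink, module, shield, standoff}
9. retainer@(-1, 0) [-y clear] — {backplane, bezel, daughtercard, fan, heatsink, module, retainer, shield, standoff}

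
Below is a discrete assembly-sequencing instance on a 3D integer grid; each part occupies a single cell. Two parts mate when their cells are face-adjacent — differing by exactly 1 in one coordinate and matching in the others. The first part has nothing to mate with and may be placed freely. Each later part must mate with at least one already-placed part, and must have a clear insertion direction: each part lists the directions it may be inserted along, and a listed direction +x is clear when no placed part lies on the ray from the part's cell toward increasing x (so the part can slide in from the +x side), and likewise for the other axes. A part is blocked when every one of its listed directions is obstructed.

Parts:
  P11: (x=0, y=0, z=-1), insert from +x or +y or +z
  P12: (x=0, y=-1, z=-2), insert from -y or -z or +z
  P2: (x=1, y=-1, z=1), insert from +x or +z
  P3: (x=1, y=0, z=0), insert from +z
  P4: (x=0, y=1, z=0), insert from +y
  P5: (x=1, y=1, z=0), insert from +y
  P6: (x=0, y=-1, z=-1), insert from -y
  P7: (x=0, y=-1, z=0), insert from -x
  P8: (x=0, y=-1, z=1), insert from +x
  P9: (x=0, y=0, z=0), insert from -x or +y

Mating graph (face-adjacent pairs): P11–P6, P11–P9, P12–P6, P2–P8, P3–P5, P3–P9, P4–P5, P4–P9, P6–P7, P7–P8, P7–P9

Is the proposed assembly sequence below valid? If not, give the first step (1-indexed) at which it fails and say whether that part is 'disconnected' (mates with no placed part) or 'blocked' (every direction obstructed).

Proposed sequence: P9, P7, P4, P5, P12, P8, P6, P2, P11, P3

1. P9@(0, 0, 0) [-x clear] — {P9}
2. P7@(0, -1, 0) [-x clear] — {P7, P9}
3. P4@(0, 1, 0) [+y clear] — {P4, P7, P9}
4. P5@(1, 1, 0) [+y clear] — {P4, P5, P7, P9}
5. P12@(0, -1, -2) — no placed neighbour ⇒ disconnected

Invalid at step 5 (disconnected)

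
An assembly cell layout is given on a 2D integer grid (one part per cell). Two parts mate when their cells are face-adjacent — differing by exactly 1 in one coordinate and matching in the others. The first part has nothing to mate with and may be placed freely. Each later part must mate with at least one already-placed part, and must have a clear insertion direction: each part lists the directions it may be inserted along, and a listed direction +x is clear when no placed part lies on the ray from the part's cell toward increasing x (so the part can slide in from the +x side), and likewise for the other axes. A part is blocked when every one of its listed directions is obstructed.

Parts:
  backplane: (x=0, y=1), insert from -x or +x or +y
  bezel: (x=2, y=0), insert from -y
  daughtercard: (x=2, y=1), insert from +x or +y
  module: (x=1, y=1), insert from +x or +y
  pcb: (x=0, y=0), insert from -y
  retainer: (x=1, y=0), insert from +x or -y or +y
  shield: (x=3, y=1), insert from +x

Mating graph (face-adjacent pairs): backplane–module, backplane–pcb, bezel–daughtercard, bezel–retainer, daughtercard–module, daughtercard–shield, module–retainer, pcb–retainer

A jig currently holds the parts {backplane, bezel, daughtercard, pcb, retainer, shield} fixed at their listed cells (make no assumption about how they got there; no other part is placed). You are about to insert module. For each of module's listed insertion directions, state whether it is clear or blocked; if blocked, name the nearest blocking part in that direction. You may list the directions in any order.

+x: nearest on ray is daughtercard@(2, 1) ⇒ blocked
+y: ray from module(1, 1) has no placed part ⇒ clear

+x: blocked by daughtercard; +y: clear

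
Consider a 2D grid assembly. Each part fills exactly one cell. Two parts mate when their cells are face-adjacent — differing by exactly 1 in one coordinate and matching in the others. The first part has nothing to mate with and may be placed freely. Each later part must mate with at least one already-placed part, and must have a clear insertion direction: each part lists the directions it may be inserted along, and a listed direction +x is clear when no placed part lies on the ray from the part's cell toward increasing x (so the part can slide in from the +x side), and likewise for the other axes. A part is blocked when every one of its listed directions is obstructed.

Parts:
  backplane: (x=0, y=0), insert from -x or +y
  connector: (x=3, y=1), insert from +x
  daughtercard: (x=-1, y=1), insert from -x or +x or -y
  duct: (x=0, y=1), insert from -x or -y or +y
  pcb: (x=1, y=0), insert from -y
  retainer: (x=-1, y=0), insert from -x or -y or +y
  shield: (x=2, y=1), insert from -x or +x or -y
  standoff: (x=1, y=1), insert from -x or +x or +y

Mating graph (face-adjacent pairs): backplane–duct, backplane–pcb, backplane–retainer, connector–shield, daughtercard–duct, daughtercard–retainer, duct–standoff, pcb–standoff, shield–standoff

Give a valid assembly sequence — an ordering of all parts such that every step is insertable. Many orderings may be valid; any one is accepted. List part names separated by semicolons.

duct; backplane; retainer; daughtercard; pcb; standoff; shield; connector

1. duct@(0, 1) [-x clear] — {duct}
2. backplane@(0, 0) [-x clear] — {backplane, duct}
3. retainer@(-1, 0) [-x clear] — {backplane, duct, retainer}
4. daughtercard@(-1, 1) [-x clear] — {backplane, daughtercard, duct, retainer}
5. pcb@(1, 0) [-y clear] — {backplane, daughtercard, duct, pcb, retainer}
6. standoff@(1, 1) [+x clear] — {backplane, daughtercard, duct, pcb, retainer, standoff}
7. shield@(2, 1) [+x clear] — {backplane, daughtercard, duct, pcb, retainer, shield, standoff}
8. connector@(3, 1) [+x clear] — {backplane, connector, daughtercard, duct, pcb, retainer, shield, standoff}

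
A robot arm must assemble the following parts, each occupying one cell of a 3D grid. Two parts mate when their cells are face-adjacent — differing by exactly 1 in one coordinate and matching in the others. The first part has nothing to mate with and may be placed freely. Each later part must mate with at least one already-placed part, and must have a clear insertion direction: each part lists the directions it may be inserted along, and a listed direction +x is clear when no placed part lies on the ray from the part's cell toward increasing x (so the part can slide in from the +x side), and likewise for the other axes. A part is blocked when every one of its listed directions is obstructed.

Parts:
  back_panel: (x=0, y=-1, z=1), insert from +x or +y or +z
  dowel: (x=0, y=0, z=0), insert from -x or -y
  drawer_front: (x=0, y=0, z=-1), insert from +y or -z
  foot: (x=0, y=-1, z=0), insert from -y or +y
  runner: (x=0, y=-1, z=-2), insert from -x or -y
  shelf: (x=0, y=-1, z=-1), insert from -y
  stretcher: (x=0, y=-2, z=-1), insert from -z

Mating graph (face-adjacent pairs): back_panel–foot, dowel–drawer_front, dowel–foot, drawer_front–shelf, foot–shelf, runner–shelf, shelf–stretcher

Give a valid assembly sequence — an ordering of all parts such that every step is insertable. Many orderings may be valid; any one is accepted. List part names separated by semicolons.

1. drawer_front@(0, 0, -1) [+y clear] — {drawer_front}
2. shelf@(0, -1, -1) [-y clear] — {drawer_front, shelf}
3. foot@(0, -1, 0) [-y clear] — {drawer_front, foot, shelf}
4. runner@(0, -1, -2) [-x clear] — {drawer_front, foot, runner, shelf}
5. dowel@(0, 0, 0) [-x clear] — {dowel, drawer_front, foot, runner, shelf}
6. stretcher@(0, -2, -1) [-z clear] — {dowel, drawer_front, foot, runner, shelf, stretcher}
7. back_panel@(0, -1, 1) [+x clear] — {back_panel, dowel, drawer_front, foot, runner, shelf, stretcher}

drawer_front; shelf; foot; runner; dowel; stretcher; back_panel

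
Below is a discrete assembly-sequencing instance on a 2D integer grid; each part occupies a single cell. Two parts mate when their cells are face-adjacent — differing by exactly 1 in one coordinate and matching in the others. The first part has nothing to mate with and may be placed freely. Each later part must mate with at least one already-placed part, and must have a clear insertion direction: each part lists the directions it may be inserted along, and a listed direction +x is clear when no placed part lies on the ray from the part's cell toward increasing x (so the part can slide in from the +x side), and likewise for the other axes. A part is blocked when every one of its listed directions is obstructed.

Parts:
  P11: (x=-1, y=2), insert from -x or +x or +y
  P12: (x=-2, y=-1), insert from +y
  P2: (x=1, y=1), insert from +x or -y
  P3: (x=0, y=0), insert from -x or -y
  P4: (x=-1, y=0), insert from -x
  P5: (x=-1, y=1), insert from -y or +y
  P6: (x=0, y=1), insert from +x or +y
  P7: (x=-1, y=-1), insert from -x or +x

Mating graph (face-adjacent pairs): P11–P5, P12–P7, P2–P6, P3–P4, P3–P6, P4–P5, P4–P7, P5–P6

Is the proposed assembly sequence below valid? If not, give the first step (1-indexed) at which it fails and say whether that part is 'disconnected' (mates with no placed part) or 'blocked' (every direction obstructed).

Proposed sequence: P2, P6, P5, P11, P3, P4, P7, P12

Valid

1. P2@(1, 1) [+x clear] — {P2}
2. P6@(0, 1) [+y clear] — {P2, P6}
3. P5@(-1, 1) [-y clear] — {P2, P5, P6}
4. P11@(-1, 2) [-x clear] — {P11, P2, P5, P6}
5. P3@(0, 0) [-x clear] — {P11, P2, P3, P5, P6}
6. P4@(-1, 0) [-x clear] — {P11, P2, P3, P4, P5, P6}
7. P7@(-1, -1) [-x clear] — {P11, P2, P3, P4, P5, P6, P7}
8. P12@(-2, -1) [+y clear] — {P11, P12, P2, P3, P4, P5, P6, P7}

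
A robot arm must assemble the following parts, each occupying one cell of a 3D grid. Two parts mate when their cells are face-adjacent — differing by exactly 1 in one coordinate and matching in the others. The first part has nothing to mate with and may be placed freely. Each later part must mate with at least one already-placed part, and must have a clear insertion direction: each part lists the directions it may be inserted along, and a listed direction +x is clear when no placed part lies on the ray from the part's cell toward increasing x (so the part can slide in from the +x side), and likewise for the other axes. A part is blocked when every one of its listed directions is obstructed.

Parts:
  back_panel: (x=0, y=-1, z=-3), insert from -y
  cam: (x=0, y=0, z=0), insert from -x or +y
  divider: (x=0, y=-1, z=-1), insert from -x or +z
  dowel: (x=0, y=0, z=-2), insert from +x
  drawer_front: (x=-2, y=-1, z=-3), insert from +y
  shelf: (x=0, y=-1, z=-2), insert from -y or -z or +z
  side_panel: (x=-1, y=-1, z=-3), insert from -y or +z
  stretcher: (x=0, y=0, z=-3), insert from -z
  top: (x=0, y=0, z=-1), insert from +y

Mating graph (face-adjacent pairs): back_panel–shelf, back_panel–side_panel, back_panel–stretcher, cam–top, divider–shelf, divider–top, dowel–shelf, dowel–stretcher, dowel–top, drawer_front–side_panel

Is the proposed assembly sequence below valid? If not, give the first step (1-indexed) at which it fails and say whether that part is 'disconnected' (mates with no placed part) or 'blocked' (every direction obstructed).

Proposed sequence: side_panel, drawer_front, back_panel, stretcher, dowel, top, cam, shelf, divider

1. side_panel@(-1, -1, -3) [-y clear] — {side_panel}
2. drawer_front@(-2, -1, -3) [+y clear] — {drawer_front, side_panel}
3. back_panel@(0, -1, -3) [-y clear] — {back_panel, drawer_front, side_panel}
4. stretcher@(0, 0, -3) [-z clear] — {back_panel, drawer_front, side_panel, stretcher}
5. dowel@(0, 0, -2) [+x clear] — {back_panel, dowel, drawer_front, side_panel, stretcher}
6. top@(0, 0, -1) [+y clear] — {back_panel, dowel, drawer_front, side_panel, stretcher, top}
7. cam@(0, 0, 0) [-x clear] — {back_panel, cam, dowel, drawer_front, side_panel, stretcher, top}
8. shelf@(0, -1, -2) [-y clear] — {back_panel, cam, dowel, drawer_front, shelf, side_panel, stretcher, top}
9. divider@(0, -1, -1) [-x clear] — {back_panel, cam, divider, dowel, drawer_front, shelf, side_panel, stretcher, top}

Valid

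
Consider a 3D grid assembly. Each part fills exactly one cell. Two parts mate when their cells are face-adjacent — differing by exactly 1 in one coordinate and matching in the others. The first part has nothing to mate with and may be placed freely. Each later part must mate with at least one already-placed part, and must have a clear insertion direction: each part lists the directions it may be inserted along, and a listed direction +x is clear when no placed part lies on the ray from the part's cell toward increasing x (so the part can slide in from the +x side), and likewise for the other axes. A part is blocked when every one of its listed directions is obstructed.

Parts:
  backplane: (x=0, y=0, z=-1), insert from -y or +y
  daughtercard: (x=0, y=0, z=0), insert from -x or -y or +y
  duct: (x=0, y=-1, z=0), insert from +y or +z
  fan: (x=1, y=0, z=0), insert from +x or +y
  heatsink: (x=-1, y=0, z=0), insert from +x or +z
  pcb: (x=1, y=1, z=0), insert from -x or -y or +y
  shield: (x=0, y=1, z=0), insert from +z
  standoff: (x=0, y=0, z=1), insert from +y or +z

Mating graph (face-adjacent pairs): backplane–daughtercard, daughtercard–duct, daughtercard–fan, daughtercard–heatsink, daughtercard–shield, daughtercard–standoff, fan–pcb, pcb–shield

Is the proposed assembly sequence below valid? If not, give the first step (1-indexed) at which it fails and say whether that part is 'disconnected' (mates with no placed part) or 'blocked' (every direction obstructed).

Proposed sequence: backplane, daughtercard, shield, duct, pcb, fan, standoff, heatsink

1. backplane@(0, 0, -1) [-y clear] — {backplane}
2. daughtercard@(0, 0, 0) [-x clear] — {backplane, daughtercard}
3. shield@(0, 1, 0) [+z clear] — {backplane, daughtercard, shield}
4. duct@(0, -1, 0) [+z clear] — {backplane, daughtercard, duct, shield}
5. pcb@(1, 1, 0) [-y clear] — {backplane, daughtercard, duct, pcb, shield}
6. fan@(1, 0, 0) [+x clear] — {backplane, daughtercard, duct, fan, pcb, shield}
7. standoff@(0, 0, 1) [+y clear] — {backplane, daughtercard, duct, fan, pcb, shield, standoff}
8. heatsink@(-1, 0, 0) [+z clear] — {backplane, daughtercard, duct, fan, heatsink, pcb, shield, standoff}

Valid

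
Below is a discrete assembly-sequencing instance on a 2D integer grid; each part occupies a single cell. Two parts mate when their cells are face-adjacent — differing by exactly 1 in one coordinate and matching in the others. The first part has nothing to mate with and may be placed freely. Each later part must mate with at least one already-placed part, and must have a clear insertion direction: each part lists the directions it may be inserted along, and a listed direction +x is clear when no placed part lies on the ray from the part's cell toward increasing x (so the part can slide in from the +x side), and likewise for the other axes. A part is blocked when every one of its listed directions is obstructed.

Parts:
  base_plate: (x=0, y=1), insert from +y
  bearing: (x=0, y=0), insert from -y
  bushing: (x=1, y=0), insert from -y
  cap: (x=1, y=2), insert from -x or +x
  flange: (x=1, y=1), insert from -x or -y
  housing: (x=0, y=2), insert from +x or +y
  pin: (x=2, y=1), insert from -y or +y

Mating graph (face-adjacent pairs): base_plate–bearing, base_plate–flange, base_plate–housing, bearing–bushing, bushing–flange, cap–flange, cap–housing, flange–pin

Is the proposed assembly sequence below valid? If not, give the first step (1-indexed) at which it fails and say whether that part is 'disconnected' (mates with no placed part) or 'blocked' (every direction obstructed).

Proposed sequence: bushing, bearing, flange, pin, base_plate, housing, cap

Valid

1. bushing@(1, 0) [-y clear] — {bushing}
2. bearing@(0, 0) [-y clear] — {bearing, bushing}
3. flange@(1, 1) [-x clear] — {bearing, bushing, flange}
4. pin@(2, 1) [-y clear] — {bearing, bushing, flange, pin}
5. base_plate@(0, 1) [+y clear] — {base_plate, bearing, bushing, flange, pin}
6. housing@(0, 2) [+x clear] — {base_plate, bearing, bushing, flange, housing, pin}
7. cap@(1, 2) [+x clear] — {base_plate, bearing, bushing, cap, flange, housing, pin}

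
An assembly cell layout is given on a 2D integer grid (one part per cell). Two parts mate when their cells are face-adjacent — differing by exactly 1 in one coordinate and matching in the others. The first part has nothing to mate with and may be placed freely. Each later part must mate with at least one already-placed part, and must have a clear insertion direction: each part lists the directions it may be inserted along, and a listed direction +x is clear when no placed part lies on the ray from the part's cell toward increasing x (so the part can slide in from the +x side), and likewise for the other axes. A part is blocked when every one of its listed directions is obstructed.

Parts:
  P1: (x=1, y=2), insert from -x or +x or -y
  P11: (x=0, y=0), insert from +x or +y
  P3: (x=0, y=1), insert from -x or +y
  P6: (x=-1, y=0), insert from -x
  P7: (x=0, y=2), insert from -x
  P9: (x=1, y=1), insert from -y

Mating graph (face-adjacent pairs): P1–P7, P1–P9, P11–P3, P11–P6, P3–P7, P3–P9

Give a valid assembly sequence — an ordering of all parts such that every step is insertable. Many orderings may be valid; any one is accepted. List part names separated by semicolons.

P6; P11; P3; P7; P9; P1

1. P6@(-1, 0) [-x clear] — {P6}
2. P11@(0, 0) [+x clear] — {P11, P6}
3. P3@(0, 1) [-x clear] — {P11, P3, P6}
4. P7@(0, 2) [-x clear] — {P11, P3, P6, P7}
5. P9@(1, 1) [-y clear] — {P11, P3, P6, P7, P9}
6. P1@(1, 2) [+x clear] — {P1, P11, P3, P6, P7, P9}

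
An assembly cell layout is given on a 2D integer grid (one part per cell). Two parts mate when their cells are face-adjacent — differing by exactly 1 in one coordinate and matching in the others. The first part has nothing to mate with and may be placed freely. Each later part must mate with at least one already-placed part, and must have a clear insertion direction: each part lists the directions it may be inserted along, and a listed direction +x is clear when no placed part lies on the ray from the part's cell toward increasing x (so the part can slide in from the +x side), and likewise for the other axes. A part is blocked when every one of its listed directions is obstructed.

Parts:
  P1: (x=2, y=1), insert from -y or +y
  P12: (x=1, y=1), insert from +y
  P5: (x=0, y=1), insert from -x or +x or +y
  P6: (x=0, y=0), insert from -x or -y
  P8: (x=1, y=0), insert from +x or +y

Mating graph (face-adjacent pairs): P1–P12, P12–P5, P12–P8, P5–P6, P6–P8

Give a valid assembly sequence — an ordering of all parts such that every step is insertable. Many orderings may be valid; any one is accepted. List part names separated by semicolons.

1. P12@(1, 1) [+y clear] — {P12}
2. P5@(0, 1) [-x clear] — {P12, P5}
3. P6@(0, 0) [-x clear] — {P12, P5, P6}
4. P1@(2, 1) [-y clear] — {P1, P12, P5, P6}
5. P8@(1, 0) [+x clear] — {P1, P12, P5, P6, P8}

P12; P5; P6; P1; P8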